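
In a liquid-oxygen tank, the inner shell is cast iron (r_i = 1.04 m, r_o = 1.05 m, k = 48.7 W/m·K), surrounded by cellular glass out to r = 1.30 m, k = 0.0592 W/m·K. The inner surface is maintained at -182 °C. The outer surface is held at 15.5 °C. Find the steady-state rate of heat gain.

Q = 802 W

Treat each layer as a resistance in series:
  R_cast iron = (1/1.04 − 1/1.05)/(4πk) = 0.009158/(4π·48.7) = 1.496×10^-5 K/W
  R_cellular glass = (1/1.05 − 1/1.30)/(4πk) = 0.1832/(4π·0.0592) = 0.2462 K/W
ΣR = 1.496×10^-5 + 0.2462 = 0.2462 K/W
Q = ΔT/ΣR = (-182 °C − 15.5 °C)/0.2462 = -802 W
(Negative Q ⇒ heat flows inward; heat gain = 802 W.)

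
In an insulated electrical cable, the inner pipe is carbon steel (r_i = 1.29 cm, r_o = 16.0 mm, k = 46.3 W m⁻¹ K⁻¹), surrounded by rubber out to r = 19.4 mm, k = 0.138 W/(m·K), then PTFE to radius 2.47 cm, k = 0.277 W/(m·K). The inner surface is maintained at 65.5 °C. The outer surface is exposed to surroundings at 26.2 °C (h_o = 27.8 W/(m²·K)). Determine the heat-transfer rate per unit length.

Resistance network (inner→outer):
  R'_carbon steel = ln(0.0160/0.0129)/(2πk) = 0.2154/(2π·46.3) = 7.403×10^-4 m·K/W
  R'_rubber = ln(0.0194/0.0160)/(2πk) = 0.1927/(2π·0.138) = 0.2222 m·K/W
  R'_PTFE = ln(0.0247/0.0194)/(2πk) = 0.2415/(2π·0.277) = 0.1388 m·K/W
  R'_conv,out = 1/(2πr h) = 1/(2π·0.0247·27.8) = 0.2318 m·K/W
ΣR = 7.403×10^-4 + 0.2222 + 0.1388 + 0.2318 = 0.5935 m·K/W
Q' = ΔT/ΣR = (65.5 °C − 26.2 °C)/0.5935 = 66.2 W/m

Q' = 66.2 W/m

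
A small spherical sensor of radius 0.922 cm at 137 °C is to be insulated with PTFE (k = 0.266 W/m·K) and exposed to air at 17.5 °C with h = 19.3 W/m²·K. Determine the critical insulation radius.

r_cr = 2.76 cm

For a sphere, r_cr = 2k_ins/h = 2·0.266/19.3 = 0.0276 m = 2.76 cm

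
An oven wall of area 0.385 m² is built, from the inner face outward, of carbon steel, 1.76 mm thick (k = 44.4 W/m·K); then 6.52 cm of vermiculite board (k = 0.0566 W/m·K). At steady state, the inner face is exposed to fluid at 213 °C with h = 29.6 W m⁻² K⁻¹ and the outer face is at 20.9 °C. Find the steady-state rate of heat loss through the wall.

Resistance network (inner→outer):
  R_conv,in = 1/(hA) = 1/(29.6·0.385) = 0.08775 K/W
  R_carbon steel = L/(kA) = 0.00176/(44.4·0.385) = 1.030×10^-4 K/W
  R_vermiculite board = L/(kA) = 0.0652/(0.0566·0.385) = 2.992 K/W
ΣR = 0.08775 + 1.030×10^-4 + 2.992 = 3.080 K/W
Q = ΔT/ΣR = (213 °C − 20.9 °C)/3.080 = 62.4 W

Q = 62.4 W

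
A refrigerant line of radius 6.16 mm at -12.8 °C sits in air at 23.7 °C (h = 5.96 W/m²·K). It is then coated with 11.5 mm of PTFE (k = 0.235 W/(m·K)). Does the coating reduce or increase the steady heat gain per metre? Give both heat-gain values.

increases: 8.42 → 16.4 W/m

Critical radius for a cylinder: r_cr = k/h = 0.0394 m = 3.94 cm.
Outer radius after coating: r₂ = 0.00616 + 0.0115 = 0.01766 m.
Since r₁ < r_cr and r₂ ≤ r_cr, the coating moves toward the maximum at r_cr — heat gain rises.
Bare: R = 1/(2πr₁h) = 4.335 m·K/W; Q = 36.5/4.335 = 8.42 W/m.
Coated: R = R_cond + R_conv = 2.225 m·K/W; Q = 36.5/2.225 = 16.4 W/m.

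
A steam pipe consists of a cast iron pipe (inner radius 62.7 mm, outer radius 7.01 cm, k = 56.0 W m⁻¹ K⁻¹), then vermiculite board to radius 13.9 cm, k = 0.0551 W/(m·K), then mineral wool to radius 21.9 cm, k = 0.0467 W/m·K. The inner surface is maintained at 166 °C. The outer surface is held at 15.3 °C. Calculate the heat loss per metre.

Resistance network (inner→outer):
  R'_cast iron = ln(0.0701/0.0627)/(2πk) = 0.1116/(2π·56.0) = 3.171×10^-4 m·K/W
  R'_vermiculite board = ln(0.139/0.0701)/(2πk) = 0.6846/(2π·0.0551) = 1.977 m·K/W
  R'_mineral wool = ln(0.219/0.139)/(2πk) = 0.4546/(2π·0.0467) = 1.549 m·K/W
ΣR = 3.171×10^-4 + 1.977 + 1.549 = 3.526 m·K/W
Q' = ΔT/ΣR = (166 °C − 15.3 °C)/3.526 = 42.7 W/m

Q' = 42.7 W/m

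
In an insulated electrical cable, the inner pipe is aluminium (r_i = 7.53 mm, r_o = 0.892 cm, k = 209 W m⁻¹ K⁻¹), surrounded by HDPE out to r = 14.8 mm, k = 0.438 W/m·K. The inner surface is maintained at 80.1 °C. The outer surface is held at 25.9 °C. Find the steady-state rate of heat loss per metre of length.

Q' = 294 W/m

Series thermal resistances, inner to outer:
  R'_aluminium = ln(0.00892/0.00753)/(2πk) = 0.1694/(2π·209) = 1.290×10^-4 m·K/W
  R'_HDPE = ln(0.0148/0.00892)/(2πk) = 0.5063/(2π·0.438) = 0.1840 m·K/W
ΣR = 1.290×10^-4 + 0.1840 = 0.1841 m·K/W
Q' = ΔT/ΣR = (80.1 °C − 25.9 °C)/0.1841 = 294 W/m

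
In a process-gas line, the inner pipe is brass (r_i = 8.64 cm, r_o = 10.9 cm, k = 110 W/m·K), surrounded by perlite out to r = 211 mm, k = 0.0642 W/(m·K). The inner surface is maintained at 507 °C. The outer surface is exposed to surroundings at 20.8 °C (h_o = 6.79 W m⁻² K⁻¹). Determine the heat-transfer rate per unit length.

Treat each layer as a resistance in series:
  R'_brass = ln(0.109/0.0864)/(2πk) = 0.2324/(2π·110) = 3.362×10^-4 m·K/W
  R'_perlite = ln(0.211/0.109)/(2πk) = 0.6605/(2π·0.0642) = 1.637 m·K/W
  R'_conv,out = 1/(2πr h) = 1/(2π·0.211·6.79) = 0.1111 m·K/W
ΣR = 3.362×10^-4 + 1.637 + 0.1111 = 1.748 m·K/W
Q' = ΔT/ΣR = (507 °C − 20.8 °C)/1.748 = 278 W/m

Q' = 278 W/m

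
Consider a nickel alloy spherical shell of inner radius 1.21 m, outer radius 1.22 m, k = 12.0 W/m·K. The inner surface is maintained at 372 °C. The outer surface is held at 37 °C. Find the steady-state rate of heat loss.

Q = 7460 kW

Q = 4πk·ΔT/(1/r₁ − 1/r₂) = 4π × 12.0 × 335 / (1/1.21 − 1/1.22) = 7.46×10^6 W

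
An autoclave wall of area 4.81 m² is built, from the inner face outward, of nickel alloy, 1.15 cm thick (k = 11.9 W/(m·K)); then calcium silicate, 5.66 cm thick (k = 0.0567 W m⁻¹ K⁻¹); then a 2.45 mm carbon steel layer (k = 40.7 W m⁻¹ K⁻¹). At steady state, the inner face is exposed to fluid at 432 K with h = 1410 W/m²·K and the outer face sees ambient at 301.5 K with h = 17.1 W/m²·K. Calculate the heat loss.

Treat each layer as a resistance in series:
  R_conv,in = 1/(hA) = 1/(1410·4.81) = 1.474×10^-4 K/W
  R_nickel alloy = L/(kA) = 0.0115/(11.9·4.81) = 2.009×10^-4 K/W
  R_calcium silicate = L/(kA) = 0.0566/(0.0567·4.81) = 0.2075 K/W
  R_carbon steel = L/(kA) = 0.00245/(40.7·4.81) = 1.251×10^-5 K/W
  R_conv,out = 1/(hA) = 1/(17.1·4.81) = 0.01216 K/W
ΣR = 1.474×10^-4 + 2.009×10^-4 + 0.2075 + 1.251×10^-5 + 0.01216 = 0.2200 K/W
Q = ΔT/ΣR = (432 K − 301.5 K)/0.2200 = 593 W

Q = 593 W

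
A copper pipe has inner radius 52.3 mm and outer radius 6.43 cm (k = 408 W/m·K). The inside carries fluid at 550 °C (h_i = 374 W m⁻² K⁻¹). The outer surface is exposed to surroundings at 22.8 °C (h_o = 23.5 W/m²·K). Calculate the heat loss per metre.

Q' = 4640 W/m

Series thermal resistances, inner to outer:
  R'_conv,in = 1/(2πr h) = 1/(2π·0.0523·374) = 0.008137 m·K/W
  R'_copper = ln(0.0643/0.0523)/(2πk) = 0.2066/(2π·408) = 8.058×10^-5 m·K/W
  R'_conv,out = 1/(2πr h) = 1/(2π·0.0643·23.5) = 0.1053 m·K/W
ΣR = 0.008137 + 8.058×10^-5 + 0.1053 = 0.1135 m·K/W
Q' = ΔT/ΣR = (550 °C − 22.8 °C)/0.1135 = 4640 W/m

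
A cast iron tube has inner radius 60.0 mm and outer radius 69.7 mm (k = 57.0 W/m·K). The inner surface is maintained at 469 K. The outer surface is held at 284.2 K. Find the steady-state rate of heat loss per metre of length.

Q' = 2πk·ΔT/ln(r₂/r₁) = 2π × 57.0 × 184.8 / ln(0.0697/0.0600) = 4.42×10^5 W/m

Q' = 442 kW/m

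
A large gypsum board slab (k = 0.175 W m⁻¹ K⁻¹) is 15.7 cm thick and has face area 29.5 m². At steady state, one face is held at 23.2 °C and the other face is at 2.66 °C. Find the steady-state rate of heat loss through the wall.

Q = 675 W

Q = kA·ΔT/L = 0.175 × 29.5 × |23.2 °C − 2.66 °C| / 0.157 = 675 W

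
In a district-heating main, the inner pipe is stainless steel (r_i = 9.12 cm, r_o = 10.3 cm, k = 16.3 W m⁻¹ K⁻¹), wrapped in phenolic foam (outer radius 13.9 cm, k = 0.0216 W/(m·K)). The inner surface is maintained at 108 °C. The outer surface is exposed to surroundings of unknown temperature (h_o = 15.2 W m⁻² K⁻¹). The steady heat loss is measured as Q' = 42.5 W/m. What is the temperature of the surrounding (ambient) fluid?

Series resistances:
  R'_stainless steel = ln(0.103/0.0912)/(2πk) = 0.1217/(2π·16.3) = 0.001188 m·K/W
  R'_phenolic foam = ln(0.139/0.103)/(2πk) = 0.2997/(2π·0.0216) = 2.209 m·K/W
  R'_conv,out = 1/(2πr h) = 1/(2π·0.139·15.2) = 0.07533 m·K/W
ΣR = 2.285 m·K/W
ΔT = Q'·ΣR = 42.5 × 2.285 = 97.11 K
Heat flows outward, so T_out = T_in − ΔT = 108 − 97.11 = 10.9 °C

T_out = 10.9 °C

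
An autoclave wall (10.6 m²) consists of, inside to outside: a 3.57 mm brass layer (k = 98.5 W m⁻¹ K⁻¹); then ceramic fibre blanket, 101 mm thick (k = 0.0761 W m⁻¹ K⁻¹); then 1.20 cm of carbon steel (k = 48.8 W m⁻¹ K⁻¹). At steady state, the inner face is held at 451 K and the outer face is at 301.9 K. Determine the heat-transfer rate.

Q = 1190 W

Resistance network (inner→outer):
  R_brass = L/(kA) = 0.00357/(98.5·10.6) = 3.419×10^-6 K/W
  R_ceramic fibre blanket = L/(kA) = 0.101/(0.0761·10.6) = 0.1252 K/W
  R_carbon steel = L/(kA) = 0.0120/(48.8·10.6) = 2.320×10^-5 K/W
ΣR = 3.419×10^-6 + 0.1252 + 2.320×10^-5 = 0.1252 K/W
Q = ΔT/ΣR = (451 K − 301.9 K)/0.1252 = 1190 W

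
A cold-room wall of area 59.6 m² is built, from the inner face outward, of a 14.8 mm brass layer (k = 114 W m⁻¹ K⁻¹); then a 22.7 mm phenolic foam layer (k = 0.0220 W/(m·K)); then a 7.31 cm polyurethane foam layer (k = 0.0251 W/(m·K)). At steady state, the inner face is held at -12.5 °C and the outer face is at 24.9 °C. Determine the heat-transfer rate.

Resistance network (inner→outer):
  R_brass = L/(kA) = 0.0148/(114·59.6) = 2.178×10^-6 K/W
  R_phenolic foam = L/(kA) = 0.0227/(0.0220·59.6) = 0.01731 K/W
  R_polyurethane foam = L/(kA) = 0.0731/(0.0251·59.6) = 0.04886 K/W
ΣR = 2.178×10^-6 + 0.01731 + 0.04886 = 0.06617 K/W
Q = ΔT/ΣR = (-12.5 °C − 24.9 °C)/0.06617 = -565 W
(Negative Q ⇒ heat flows inward; heat gain = 565 W.)

Q = 565 W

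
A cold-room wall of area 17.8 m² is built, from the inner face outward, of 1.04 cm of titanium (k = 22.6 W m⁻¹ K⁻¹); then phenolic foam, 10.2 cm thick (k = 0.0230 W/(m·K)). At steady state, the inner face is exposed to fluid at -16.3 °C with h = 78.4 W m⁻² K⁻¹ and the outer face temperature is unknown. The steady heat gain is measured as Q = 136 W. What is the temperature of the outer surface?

T_out = 17.7 °C

Series resistances:
  R_conv,in = 1/(hA) = 1/(78.4·17.8) = 7.166×10^-4 K/W
  R_titanium = L/(kA) = 0.0104/(22.6·17.8) = 2.585×10^-5 K/W
  R_phenolic foam = L/(kA) = 0.102/(0.0230·17.8) = 0.2491 K/W
ΣR = 0.2499 K/W
ΔT = Q·ΣR = 136 × 0.2499 = 33.99 K
Heat flows inward, so T_out = T_in + ΔT = -16.3 + 33.99 = 17.7 °C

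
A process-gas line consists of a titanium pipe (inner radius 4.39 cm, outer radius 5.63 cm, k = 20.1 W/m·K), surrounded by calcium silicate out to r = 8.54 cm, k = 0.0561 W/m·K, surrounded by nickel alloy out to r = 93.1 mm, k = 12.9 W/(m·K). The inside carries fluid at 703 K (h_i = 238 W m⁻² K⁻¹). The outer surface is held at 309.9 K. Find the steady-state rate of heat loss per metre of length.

Resistance network (inner→outer):
  R'_conv,in = 1/(2πr h) = 1/(2π·0.0439·238) = 0.01523 m·K/W
  R'_titanium = ln(0.0563/0.0439)/(2πk) = 0.2488/(2π·20.1) = 0.001970 m·K/W
  R'_calcium silicate = ln(0.0854/0.0563)/(2πk) = 0.4167/(2π·0.0561) = 1.182 m·K/W
  R'_nickel alloy = ln(0.0931/0.0854)/(2πk) = 0.08633/(2π·12.9) = 0.001065 m·K/W
ΣR = 0.01523 + 0.001970 + 1.182 + 0.001065 = 1.200 m·K/W
Q' = ΔT/ΣR = (703 K − 309.9 K)/1.200 = 328 W/m

Q' = 328 W/m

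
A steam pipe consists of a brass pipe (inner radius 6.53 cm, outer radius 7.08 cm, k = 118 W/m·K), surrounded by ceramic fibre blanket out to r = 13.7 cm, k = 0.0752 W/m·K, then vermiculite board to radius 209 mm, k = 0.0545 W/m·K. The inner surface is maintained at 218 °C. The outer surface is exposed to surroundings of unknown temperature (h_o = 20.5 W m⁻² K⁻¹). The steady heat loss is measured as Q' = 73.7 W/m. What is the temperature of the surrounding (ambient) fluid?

Sum the resistances:
  R'_brass = ln(0.0708/0.0653)/(2πk) = 0.08087/(2π·118) = 1.091×10^-4 m·K/W
  R'_ceramic fibre blanket = ln(0.137/0.0708)/(2πk) = 0.6601/(2π·0.0752) = 1.397 m·K/W
  R'_vermiculite board = ln(0.209/0.137)/(2πk) = 0.4224/(2π·0.0545) = 1.233 m·K/W
  R'_conv,out = 1/(2πr h) = 1/(2π·0.209·20.5) = 0.03715 m·K/W
ΣR = 2.668 m·K/W
ΔT = Q'·ΣR = 73.7 × 2.668 = 196.6 K
Heat flows outward, so T_out = T_in − ΔT = 218 − 196.6 = 21.4 °C

T_out = 21.4 °C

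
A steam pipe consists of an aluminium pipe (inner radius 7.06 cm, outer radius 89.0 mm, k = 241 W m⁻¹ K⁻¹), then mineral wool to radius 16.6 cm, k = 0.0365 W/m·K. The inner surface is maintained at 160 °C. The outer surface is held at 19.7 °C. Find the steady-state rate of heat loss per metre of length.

Treat each layer as a resistance in series:
  R'_aluminium = ln(0.0890/0.0706)/(2πk) = 0.2316/(2π·241) = 1.530×10^-4 m·K/W
  R'_mineral wool = ln(0.166/0.0890)/(2πk) = 0.6234/(2π·0.0365) = 2.718 m·K/W
ΣR = 1.530×10^-4 + 2.718 = 2.718 m·K/W
Q' = ΔT/ΣR = (160 °C − 19.7 °C)/2.718 = 51.6 W/m

Q' = 51.6 W/m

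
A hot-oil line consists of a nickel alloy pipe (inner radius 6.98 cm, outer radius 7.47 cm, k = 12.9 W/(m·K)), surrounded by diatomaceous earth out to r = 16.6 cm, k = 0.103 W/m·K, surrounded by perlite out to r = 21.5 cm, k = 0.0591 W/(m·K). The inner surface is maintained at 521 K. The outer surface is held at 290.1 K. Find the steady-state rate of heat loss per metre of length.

Resistance network (inner→outer):
  R'_nickel alloy = ln(0.0747/0.0698)/(2πk) = 0.06785/(2π·12.9) = 8.371×10^-4 m·K/W
  R'_diatomaceous earth = ln(0.166/0.0747)/(2πk) = 0.7985/(2π·0.103) = 1.234 m·K/W
  R'_perlite = ln(0.215/0.166)/(2πk) = 0.2587/(2π·0.0591) = 0.6965 m·K/W
ΣR = 8.371×10^-4 + 1.234 + 0.6965 = 1.931 m·K/W
Q' = ΔT/ΣR = (521 K − 290.1 K)/1.931 = 120 W/m

Q' = 120 W/m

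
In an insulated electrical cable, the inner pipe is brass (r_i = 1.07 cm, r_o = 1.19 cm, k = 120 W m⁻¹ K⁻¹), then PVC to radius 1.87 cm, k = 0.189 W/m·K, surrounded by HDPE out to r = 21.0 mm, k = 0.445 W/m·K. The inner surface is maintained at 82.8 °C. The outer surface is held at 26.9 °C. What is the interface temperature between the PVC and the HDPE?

Treat each layer as a resistance in series:
  R'_brass = ln(0.0119/0.0107)/(2πk) = 0.1063/(2π·120) = 1.410×10^-4 m·K/W
  R'_PVC = ln(0.0187/0.0119)/(2πk) = 0.4520/(2π·0.189) = 0.3806 m·K/W
  R'_HDPE = ln(0.0210/0.0187)/(2πk) = 0.1160/(2π·0.445) = 0.04149 m·K/W
ΣR = 1.410×10^-4 + 0.3806 + 0.04149 = 0.4222 m·K/W
Q' = ΔT/ΣR = (82.8 °C − 26.9 °C)/0.4222 = 132.4 W/m
From the inner boundary to the PVC/HDPE interface, ΣR_partial = 0.3807 m·K/W.
T_interface = T_in − Q'·ΣR_partial = 82.8 °C − (132.4)(0.3807) = 32.4 °C

T = 32.4 °C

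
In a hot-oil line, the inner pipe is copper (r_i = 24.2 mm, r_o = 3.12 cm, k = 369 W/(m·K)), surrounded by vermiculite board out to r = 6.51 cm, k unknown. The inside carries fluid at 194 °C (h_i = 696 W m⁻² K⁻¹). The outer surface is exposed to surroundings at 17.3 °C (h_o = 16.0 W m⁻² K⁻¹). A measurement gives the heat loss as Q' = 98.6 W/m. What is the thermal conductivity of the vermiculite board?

ΣR = ΔT/Q' = |194 − 17.3|/98.6 = 1.792 m·K/W
Known resistances:
  R'_conv,in = 1/(2πr h) = 1/(2π·0.0242·696) = 0.009449 m·K/W
  R'_copper = ln(0.0312/0.0242)/(2πk) = 0.2541/(2π·369) = 1.096×10^-4 m·K/W
  R'_conv,out = 1/(2πr h) = 1/(2π·0.0651·16.0) = 0.1528 m·K/W
R_vermiculite board = ΣR − ΣR_known = 1.792 − 0.1624 = 1.630 m·K/W
ln(r₂/r₁)/(2πk) = 1.630 ⇒ k = 0.7355/(2π·1.630) = 0.0718 W/m·K

k = 0.0718 W/m·K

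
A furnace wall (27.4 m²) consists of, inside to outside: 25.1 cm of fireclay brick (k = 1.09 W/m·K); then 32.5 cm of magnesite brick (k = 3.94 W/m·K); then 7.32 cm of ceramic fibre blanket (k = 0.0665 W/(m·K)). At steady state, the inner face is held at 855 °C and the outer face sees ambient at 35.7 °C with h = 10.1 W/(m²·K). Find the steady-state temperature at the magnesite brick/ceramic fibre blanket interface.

Series thermal resistances, inner to outer:
  R_fireclay brick = L/(kA) = 0.251/(1.09·27.4) = 0.008404 K/W
  R_magnesite brick = L/(kA) = 0.325/(3.94·27.4) = 0.003010 K/W
  R_ceramic fibre blanket = L/(kA) = 0.0732/(0.0665·27.4) = 0.04017 K/W
  R_conv,out = 1/(hA) = 1/(10.1·27.4) = 0.003614 K/W
ΣR = 0.008404 + 0.003010 + 0.04017 + 0.003614 = 0.05520 K/W
Q = ΔT/ΣR = (855 °C − 35.7 °C)/0.05520 = 14840 W
From the inner boundary to the magnesite brick/ceramic fibre blanket interface, ΣR_partial = 0.01141 K/W.
T_interface = T_in − Q·ΣR_partial = 855 °C − (14840)(0.01141) = 686 °C

T = 686 °C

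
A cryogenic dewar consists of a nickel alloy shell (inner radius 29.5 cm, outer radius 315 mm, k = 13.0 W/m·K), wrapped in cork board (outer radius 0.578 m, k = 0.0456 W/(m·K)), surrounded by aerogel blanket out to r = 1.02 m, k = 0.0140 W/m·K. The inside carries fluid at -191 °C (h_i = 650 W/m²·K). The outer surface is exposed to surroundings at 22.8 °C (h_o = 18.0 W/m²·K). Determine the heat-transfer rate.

Treat each layer as a resistance in series:
  R_conv,in = 1/(4πr²h) = 1/(4π·0.295²·650) = 0.001407 K/W
  R_nickel alloy = (1/0.295 − 1/0.315)/(4πk) = 0.2152/(4π·13.0) = 0.001317 K/W
  R_cork board = (1/0.315 − 1/0.578)/(4πk) = 1.444/(4π·0.0456) = 2.521 K/W
  R_aerogel blanket = (1/0.578 − 1/1.02)/(4πk) = 0.7497/(4π·0.0140) = 4.261 K/W
  R_conv,out = 1/(4πr²h) = 1/(4π·1.02²·18.0) = 0.004249 K/W
ΣR = 0.001407 + 0.001317 + 2.521 + 4.261 + 0.004249 = 6.789 K/W
Q = ΔT/ΣR = (-191 °C − 22.8 °C)/6.789 = -31.5 W
(Negative Q ⇒ heat flows inward; heat gain = 31.5 W.)

Q = 31.5 W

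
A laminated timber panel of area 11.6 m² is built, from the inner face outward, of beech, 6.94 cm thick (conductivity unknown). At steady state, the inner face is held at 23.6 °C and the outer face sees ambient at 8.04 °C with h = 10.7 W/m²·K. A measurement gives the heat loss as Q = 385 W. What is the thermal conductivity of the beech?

ΣR = ΔT/Q = |23.6 − 8.04|/385 = 0.04042 K/W
Known resistances:
  R_conv,out = 1/(hA) = 1/(10.7·11.6) = 0.008057 K/W
R_beech = ΣR − ΣR_known = 0.04042 − 0.008057 = 0.03236 K/W
L/(kA) = 0.03236 ⇒ k = 0.0694/(0.03236·11.6) = 0.185 W/m·K

k = 0.185 W/m·K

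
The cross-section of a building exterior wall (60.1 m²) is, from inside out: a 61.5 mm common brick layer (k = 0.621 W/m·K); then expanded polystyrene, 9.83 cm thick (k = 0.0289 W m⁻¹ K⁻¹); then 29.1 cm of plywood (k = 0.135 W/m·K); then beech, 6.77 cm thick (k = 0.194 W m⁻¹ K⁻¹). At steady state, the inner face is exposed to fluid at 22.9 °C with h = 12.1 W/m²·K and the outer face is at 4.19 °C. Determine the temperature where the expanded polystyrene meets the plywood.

Resistance network (inner→outer):
  R_conv,in = 1/(hA) = 1/(12.1·60.1) = 0.001375 K/W
  R_common brick = L/(kA) = 0.0615/(0.621·60.1) = 0.001648 K/W
  R_expanded polystyrene = L/(kA) = 0.0983/(0.0289·60.1) = 0.05660 K/W
  R_plywood = L/(kA) = 0.291/(0.135·60.1) = 0.03587 K/W
  R_beech = L/(kA) = 0.0677/(0.194·60.1) = 0.005806 K/W
ΣR = 0.001375 + 0.001648 + 0.05660 + 0.03587 + 0.005806 = 0.1013 K/W
Q = ΔT/ΣR = (22.9 °C − 4.19 °C)/0.1013 = 184.7 W
From the inner boundary to the expanded polystyrene/plywood interface, ΣR_partial = 0.05962 K/W.
T_interface = T_in − Q·ΣR_partial = 22.9 °C − (184.7)(0.05962) = 11.9 °C

T = 11.9 °C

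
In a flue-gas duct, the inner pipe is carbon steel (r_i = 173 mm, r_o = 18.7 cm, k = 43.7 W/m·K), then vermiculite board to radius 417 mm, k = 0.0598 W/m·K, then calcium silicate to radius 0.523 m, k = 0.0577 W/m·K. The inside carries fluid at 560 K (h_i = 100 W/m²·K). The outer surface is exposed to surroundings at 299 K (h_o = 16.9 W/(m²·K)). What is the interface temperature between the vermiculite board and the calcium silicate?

Treat each layer as a resistance in series:
  R'_conv,in = 1/(2πr h) = 1/(2π·0.173·100) = 0.009200 m·K/W
  R'_carbon steel = ln(0.187/0.173)/(2πk) = 0.07782/(2π·43.7) = 2.834×10^-4 m·K/W
  R'_vermiculite board = ln(0.417/0.187)/(2πk) = 0.8020/(2π·0.0598) = 2.134 m·K/W
  R'_calcium silicate = ln(0.523/0.417)/(2πk) = 0.2265/(2π·0.0577) = 0.6247 m·K/W
  R'_conv,out = 1/(2πr h) = 1/(2π·0.523·16.9) = 0.01801 m·K/W
ΣR = 0.009200 + 2.834×10^-4 + 2.134 + 0.6247 + 0.01801 = 2.786 m·K/W
Q' = ΔT/ΣR = (560 K − 299 K)/2.786 = 93.68 W/m
From the inner boundary to the vermiculite board/calcium silicate interface, ΣR_partial = 2.143 m·K/W.
T_interface = T_in − Q'·ΣR_partial = 560 K − (93.68)(2.143) = 359.2 K

T = 359.2 K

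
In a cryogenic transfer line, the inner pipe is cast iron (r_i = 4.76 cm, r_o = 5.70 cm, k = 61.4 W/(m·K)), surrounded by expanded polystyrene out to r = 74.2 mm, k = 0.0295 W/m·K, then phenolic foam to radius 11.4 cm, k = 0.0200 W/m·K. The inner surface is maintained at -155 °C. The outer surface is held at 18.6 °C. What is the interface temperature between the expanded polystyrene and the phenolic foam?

T = -104 °C

Treat each layer as a resistance in series:
  R'_cast iron = ln(0.0570/0.0476)/(2πk) = 0.1802/(2π·61.4) = 4.671×10^-4 m·K/W
  R'_expanded polystyrene = ln(0.0742/0.0570)/(2πk) = 0.2637/(2π·0.0295) = 1.423 m·K/W
  R'_phenolic foam = ln(0.114/0.0742)/(2πk) = 0.4294/(2π·0.0200) = 3.417 m·K/W
ΣR = 4.671×10^-4 + 1.423 + 3.417 = 4.840 m·K/W
Q' = ΔT/ΣR = (-155 °C − 18.6 °C)/4.840 = -35.87 W/m
From the inner boundary to the expanded polystyrene/phenolic foam interface, ΣR_partial = 1.423 m·K/W.
T_interface = T_in − Q'·ΣR_partial = -155 °C − (-35.87)(1.423) = -104 °C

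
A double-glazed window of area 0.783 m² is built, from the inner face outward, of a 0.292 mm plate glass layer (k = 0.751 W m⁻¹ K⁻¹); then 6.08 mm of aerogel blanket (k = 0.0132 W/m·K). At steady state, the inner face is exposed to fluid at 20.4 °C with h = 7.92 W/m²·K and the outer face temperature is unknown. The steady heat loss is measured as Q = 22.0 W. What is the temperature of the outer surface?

Series resistances:
  R_conv,in = 1/(hA) = 1/(7.92·0.783) = 0.1613 K/W
  R_plate glass = L/(kA) = 2.92×10^-4/(0.751·0.783) = 4.966×10^-4 K/W
  R_aerogel blanket = L/(kA) = 0.00608/(0.0132·0.783) = 0.5883 K/W
ΣR = 0.7500 K/W
ΔT = Q·ΣR = 22.0 × 0.7500 = 16.50 K
Heat flows outward, so T_out = T_in − ΔT = 20.4 − 16.50 = 3.90 °C

T_out = 3.90 °C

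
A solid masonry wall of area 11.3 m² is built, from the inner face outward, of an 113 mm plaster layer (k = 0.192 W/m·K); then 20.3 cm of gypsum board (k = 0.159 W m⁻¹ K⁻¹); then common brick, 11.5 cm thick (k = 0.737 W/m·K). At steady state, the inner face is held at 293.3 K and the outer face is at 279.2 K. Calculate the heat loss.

Resistance network (inner→outer):
  R_plaster = L/(kA) = 0.113/(0.192·11.3) = 0.05208 K/W
  R_gypsum board = L/(kA) = 0.203/(0.159·11.3) = 0.1130 K/W
  R_common brick = L/(kA) = 0.115/(0.737·11.3) = 0.01381 K/W
ΣR = 0.05208 + 0.1130 + 0.01381 = 0.1789 K/W
Q = ΔT/ΣR = (293.3 K − 279.2 K)/0.1789 = 78.8 W

Q = 78.8 W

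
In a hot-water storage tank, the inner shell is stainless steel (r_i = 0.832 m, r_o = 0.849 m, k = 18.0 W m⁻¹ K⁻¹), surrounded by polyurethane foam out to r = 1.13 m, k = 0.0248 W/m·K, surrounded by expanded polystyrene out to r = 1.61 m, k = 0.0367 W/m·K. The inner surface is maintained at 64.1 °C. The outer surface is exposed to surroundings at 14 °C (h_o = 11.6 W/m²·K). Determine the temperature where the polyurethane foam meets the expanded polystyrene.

Series thermal resistances, inner to outer:
  R_stainless steel = (1/0.832 − 1/0.849)/(4πk) = 0.02407/(4π·18.0) = 1.064×10^-4 K/W
  R_polyurethane foam = (1/0.849 − 1/1.13)/(4πk) = 0.2929/(4π·0.0248) = 0.9399 K/W
  R_expanded polystyrene = (1/1.13 − 1/1.61)/(4πk) = 0.2638/(4π·0.0367) = 0.5721 K/W
  R_conv,out = 1/(4πr²h) = 1/(4π·1.61²·11.6) = 0.002647 K/W
ΣR = 1.064×10^-4 + 0.9399 + 0.5721 + 0.002647 = 1.515 K/W
Q = ΔT/ΣR = (64.1 °C − 14 °C)/1.515 = 33.07 W
From the inner boundary to the polyurethane foam/expanded polystyrene interface, ΣR_partial = 0.9400 K/W.
T_interface = T_in − Q·ΣR_partial = 64.1 °C − (33.07)(0.9400) = 33.0 °C

T = 33.0 °C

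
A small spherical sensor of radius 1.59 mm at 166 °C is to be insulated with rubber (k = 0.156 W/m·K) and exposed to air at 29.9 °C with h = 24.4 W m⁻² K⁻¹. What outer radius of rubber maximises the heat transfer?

For a sphere, r_cr = 2k_ins/h = 2·0.156/24.4 = 0.0128 m = 1.28 cm

r_cr = 1.28 cm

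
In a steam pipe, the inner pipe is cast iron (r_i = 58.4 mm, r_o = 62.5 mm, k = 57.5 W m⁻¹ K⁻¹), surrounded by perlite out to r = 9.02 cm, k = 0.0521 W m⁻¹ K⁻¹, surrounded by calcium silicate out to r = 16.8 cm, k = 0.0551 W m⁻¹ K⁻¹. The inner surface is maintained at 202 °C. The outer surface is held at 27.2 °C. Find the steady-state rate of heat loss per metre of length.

Resistance network (inner→outer):
  R'_cast iron = ln(0.0625/0.0584)/(2πk) = 0.06785/(2π·57.5) = 1.878×10^-4 m·K/W
  R'_perlite = ln(0.0902/0.0625)/(2πk) = 0.3669/(2π·0.0521) = 1.121 m·K/W
  R'_calcium silicate = ln(0.168/0.0902)/(2πk) = 0.6219/(2π·0.0551) = 1.796 m·K/W
ΣR = 1.878×10^-4 + 1.121 + 1.796 = 2.917 m·K/W
Q' = ΔT/ΣR = (202 °C − 27.2 °C)/2.917 = 59.9 W/m

Q' = 59.9 W/m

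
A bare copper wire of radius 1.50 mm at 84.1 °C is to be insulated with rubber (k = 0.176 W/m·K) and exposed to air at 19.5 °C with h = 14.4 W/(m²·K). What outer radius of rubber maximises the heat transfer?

r_cr = 1.22 cm

For a cylinder, r_cr = k_ins/h = 0.176/14.4 = 0.0122 m = 1.22 cm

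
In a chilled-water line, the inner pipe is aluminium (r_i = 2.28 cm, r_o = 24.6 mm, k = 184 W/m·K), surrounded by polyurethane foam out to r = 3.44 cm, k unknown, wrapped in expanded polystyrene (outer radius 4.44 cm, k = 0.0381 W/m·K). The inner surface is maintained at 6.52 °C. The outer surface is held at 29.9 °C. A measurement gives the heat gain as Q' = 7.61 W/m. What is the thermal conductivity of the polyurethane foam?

ΣR = ΔT/Q' = |6.52 − 29.9|/7.61 = 3.072 m·K/W
Known resistances:
  R'_aluminium = ln(0.0246/0.0228)/(2πk) = 0.07599/(2π·184) = 6.573×10^-5 m·K/W
  R'_expanded polystyrene = ln(0.0444/0.0344)/(2πk) = 0.2552/(2π·0.0381) = 1.066 m·K/W
R_polyurethane foam = ΣR − ΣR_known = 3.072 − 1.066 = 2.006 m·K/W
ln(r₂/r₁)/(2πk) = 2.006 ⇒ k = 0.3353/(2π·2.006) = 0.0266 W/m·K

k = 0.0266 W/m·K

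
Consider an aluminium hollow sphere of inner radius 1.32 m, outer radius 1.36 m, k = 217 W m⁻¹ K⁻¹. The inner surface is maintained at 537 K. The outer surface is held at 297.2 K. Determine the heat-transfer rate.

Q = 4πk·ΔT/(1/r₁ − 1/r₂) = 4π × 217 × 239.8 / (1/1.32 − 1/1.36) = 2.93×10^7 W

Q = 29300 kW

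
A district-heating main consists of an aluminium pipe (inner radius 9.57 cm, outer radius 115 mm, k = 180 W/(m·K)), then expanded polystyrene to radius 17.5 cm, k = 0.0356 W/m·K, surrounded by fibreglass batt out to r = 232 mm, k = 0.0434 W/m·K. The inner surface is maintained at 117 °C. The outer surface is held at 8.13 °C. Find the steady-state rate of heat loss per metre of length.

Series thermal resistances, inner to outer:
  R'_aluminium = ln(0.115/0.0957)/(2πk) = 0.1837/(2π·180) = 1.624×10^-4 m·K/W
  R'_expanded polystyrene = ln(0.175/0.115)/(2πk) = 0.4199/(2π·0.0356) = 1.877 m·K/W
  R'_fibreglass batt = ln(0.232/0.175)/(2πk) = 0.2820/(2π·0.0434) = 1.034 m·K/W
ΣR = 1.624×10^-4 + 1.877 + 1.034 = 2.911 m·K/W
Q' = ΔT/ΣR = (117 °C − 8.13 °C)/2.911 = 37.4 W/m

Q' = 37.4 W/m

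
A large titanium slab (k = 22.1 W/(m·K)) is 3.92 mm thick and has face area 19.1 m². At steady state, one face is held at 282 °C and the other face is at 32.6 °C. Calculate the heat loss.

Q = kA·ΔT/L = 22.1 × 19.1 × |282 °C − 32.6 °C| / 0.00392 = 2.69×10^7 W

Q = 26900 kW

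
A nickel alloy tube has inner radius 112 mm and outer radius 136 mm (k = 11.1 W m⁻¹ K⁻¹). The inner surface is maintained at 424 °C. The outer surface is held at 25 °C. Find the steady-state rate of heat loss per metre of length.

Q' = 2πk·ΔT/ln(r₂/r₁) = 2π × 11.1 × 399 / ln(0.136/0.112) = 1.43×10^5 W/m

Q' = 1.43×10^5 W/m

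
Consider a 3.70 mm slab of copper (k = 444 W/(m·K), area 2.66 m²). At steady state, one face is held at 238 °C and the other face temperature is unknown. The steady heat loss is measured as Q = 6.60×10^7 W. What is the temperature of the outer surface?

Series resistances:
  R_copper = L/(kA) = 0.00370/(444·2.66) = 3.133×10^-6 K/W
ΣR = 3.133×10^-6 K/W
ΔT = Q·ΣR = 6.60×10^7 × 3.133×10^-6 = 206.8 K
Heat flows outward, so T_out = T_in − ΔT = 238 − 206.8 = 31.2 °C

T_out = 31.2 °C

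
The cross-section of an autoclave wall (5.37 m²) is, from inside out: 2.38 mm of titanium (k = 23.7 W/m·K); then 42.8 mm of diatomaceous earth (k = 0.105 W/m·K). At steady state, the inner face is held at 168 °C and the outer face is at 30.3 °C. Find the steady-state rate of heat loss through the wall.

Series thermal resistances, inner to outer:
  R_titanium = L/(kA) = 0.00238/(23.7·5.37) = 1.870×10^-5 K/W
  R_diatomaceous earth = L/(kA) = 0.0428/(0.105·5.37) = 0.07591 K/W
ΣR = 1.870×10^-5 + 0.07591 = 0.07593 K/W
Q = ΔT/ΣR = (168 °C − 30.3 °C)/0.07593 = 1810 W

Q = 1810 W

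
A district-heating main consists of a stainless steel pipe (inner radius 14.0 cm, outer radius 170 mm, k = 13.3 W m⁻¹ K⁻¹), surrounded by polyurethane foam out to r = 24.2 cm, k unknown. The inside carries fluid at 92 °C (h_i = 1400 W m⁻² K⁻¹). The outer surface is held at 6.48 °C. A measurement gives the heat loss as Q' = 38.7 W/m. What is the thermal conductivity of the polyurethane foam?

ΣR = ΔT/Q' = |92 − 6.48|/38.7 = 2.210 m·K/W
Known resistances:
  R'_conv,in = 1/(2πr h) = 1/(2π·0.140·1400) = 8.120×10^-4 m·K/W
  R'_stainless steel = ln(0.170/0.140)/(2πk) = 0.1942/(2π·13.3) = 0.002323 m·K/W
R_polyurethane foam = ΣR − ΣR_known = 2.210 − 0.003135 = 2.207 m·K/W
ln(r₂/r₁)/(2πk) = 2.207 ⇒ k = 0.3531/(2π·2.207) = 0.0255 W/m·K

k = 0.0255 W/m·K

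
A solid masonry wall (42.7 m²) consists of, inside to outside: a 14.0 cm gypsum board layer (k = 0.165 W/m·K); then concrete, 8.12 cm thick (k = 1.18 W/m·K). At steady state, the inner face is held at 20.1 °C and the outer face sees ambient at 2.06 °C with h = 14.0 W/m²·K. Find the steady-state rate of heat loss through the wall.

Q = 779 W

Treat each layer as a resistance in series:
  R_gypsum board = L/(kA) = 0.140/(0.165·42.7) = 0.01987 K/W
  R_concrete = L/(kA) = 0.0812/(1.18·42.7) = 0.001612 K/W
  R_conv,out = 1/(hA) = 1/(14.0·42.7) = 0.001673 K/W
ΣR = 0.01987 + 0.001612 + 0.001673 = 0.02315 K/W
Q = ΔT/ΣR = (20.1 °C − 2.06 °C)/0.02315 = 779 W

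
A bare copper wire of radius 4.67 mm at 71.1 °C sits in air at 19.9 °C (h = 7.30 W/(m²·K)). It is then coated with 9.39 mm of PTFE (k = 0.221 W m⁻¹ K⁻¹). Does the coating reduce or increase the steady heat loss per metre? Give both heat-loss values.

increases: 11.0 → 21.8 W/m

Critical radius for a cylinder: r_cr = k/h = 0.0303 m = 3.03 cm.
Outer radius after coating: r₂ = 0.00467 + 0.00939 = 0.01406 m.
Since r₁ < r_cr and r₂ ≤ r_cr, the coating moves toward the maximum at r_cr — heat loss rises.
Bare: R = 1/(2πr₁h) = 4.669 m·K/W; Q = 51.2/4.669 = 11.0 W/m.
Coated: R = R_cond + R_conv = 2.344 m·K/W; Q = 51.2/2.344 = 21.8 W/m.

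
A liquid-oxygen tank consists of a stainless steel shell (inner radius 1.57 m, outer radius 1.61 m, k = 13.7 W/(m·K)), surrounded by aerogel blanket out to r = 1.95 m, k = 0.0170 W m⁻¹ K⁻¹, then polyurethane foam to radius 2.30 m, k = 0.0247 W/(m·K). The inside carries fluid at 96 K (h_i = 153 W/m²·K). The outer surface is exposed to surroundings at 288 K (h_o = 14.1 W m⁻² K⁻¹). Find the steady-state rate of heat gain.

Treat each layer as a resistance in series:
  R_conv,in = 1/(4πr²h) = 1/(4π·1.57²·153) = 2.110×10^-4 K/W
  R_stainless steel = (1/1.57 − 1/1.61)/(4πk) = 0.01582/(4π·13.7) = 9.192×10^-5 K/W
  R_aerogel blanket = (1/1.61 − 1/1.95)/(4πk) = 0.1083/(4π·0.0170) = 0.5069 K/W
  R_polyurethane foam = (1/1.95 − 1/2.30)/(4πk) = 0.07804/(4π·0.0247) = 0.2514 K/W
  R_conv,out = 1/(4πr²h) = 1/(4π·2.30²·14.1) = 0.001067 K/W
ΣR = 2.110×10^-4 + 9.192×10^-5 + 0.5069 + 0.2514 + 0.001067 = 0.7597 K/W
Q = ΔT/ΣR = (96 K − 288 K)/0.7597 = -253 W
(Negative Q ⇒ heat flows inward; heat gain = 253 W.)

Q = 253 W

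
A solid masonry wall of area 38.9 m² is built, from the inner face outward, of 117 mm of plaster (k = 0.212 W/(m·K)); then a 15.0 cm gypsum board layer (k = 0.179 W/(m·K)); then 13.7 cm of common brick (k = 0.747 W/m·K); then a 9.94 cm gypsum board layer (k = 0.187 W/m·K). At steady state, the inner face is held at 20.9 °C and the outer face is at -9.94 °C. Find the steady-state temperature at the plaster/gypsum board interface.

T = 12.8 °C

Resistance network (inner→outer):
  R_plaster = L/(kA) = 0.117/(0.212·38.9) = 0.01419 K/W
  R_gypsum board = L/(kA) = 0.150/(0.179·38.9) = 0.02154 K/W
  R_common brick = L/(kA) = 0.137/(0.747·38.9) = 0.004715 K/W
  R_gypsum board = L/(kA) = 0.0994/(0.187·38.9) = 0.01366 K/W
ΣR = 0.01419 + 0.02154 + 0.004715 + 0.01366 = 0.05411 K/W
Q = ΔT/ΣR = (20.9 °C − -9.94 °C)/0.05411 = 570.0 W
From the inner boundary to the plaster/gypsum board interface, ΣR_partial = 0.01419 K/W.
T_interface = T_in − Q·ΣR_partial = 20.9 °C − (570.0)(0.01419) = 12.8 °C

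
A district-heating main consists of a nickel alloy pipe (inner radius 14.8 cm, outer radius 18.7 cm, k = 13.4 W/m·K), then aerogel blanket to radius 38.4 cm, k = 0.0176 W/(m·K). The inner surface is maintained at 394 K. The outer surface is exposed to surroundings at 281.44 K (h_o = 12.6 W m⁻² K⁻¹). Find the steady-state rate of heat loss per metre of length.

Series thermal resistances, inner to outer:
  R'_nickel alloy = ln(0.187/0.148)/(2πk) = 0.2339/(2π·13.4) = 0.002778 m·K/W
  R'_aerogel blanket = ln(0.384/0.187)/(2πk) = 0.7195/(2π·0.0176) = 6.507 m·K/W
  R'_conv,out = 1/(2πr h) = 1/(2π·0.384·12.6) = 0.03289 m·K/W
ΣR = 0.002778 + 6.507 + 0.03289 = 6.543 m·K/W
Q' = ΔT/ΣR = (394 K − 281.44 K)/6.543 = 17.2 W/m

Q' = 17.2 W/m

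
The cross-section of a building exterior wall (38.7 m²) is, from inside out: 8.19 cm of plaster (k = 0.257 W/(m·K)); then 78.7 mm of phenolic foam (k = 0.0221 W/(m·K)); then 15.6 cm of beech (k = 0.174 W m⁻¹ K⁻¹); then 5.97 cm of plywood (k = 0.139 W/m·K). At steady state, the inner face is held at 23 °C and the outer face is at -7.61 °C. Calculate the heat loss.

Q = 228 W

Treat each layer as a resistance in series:
  R_plaster = L/(kA) = 0.0819/(0.257·38.7) = 0.008235 K/W
  R_phenolic foam = L/(kA) = 0.0787/(0.0221·38.7) = 0.09202 K/W
  R_beech = L/(kA) = 0.156/(0.174·38.7) = 0.02317 K/W
  R_plywood = L/(kA) = 0.0597/(0.139·38.7) = 0.01110 K/W
ΣR = 0.008235 + 0.09202 + 0.02317 + 0.01110 = 0.1345 K/W
Q = ΔT/ΣR = (23 °C − -7.61 °C)/0.1345 = 228 W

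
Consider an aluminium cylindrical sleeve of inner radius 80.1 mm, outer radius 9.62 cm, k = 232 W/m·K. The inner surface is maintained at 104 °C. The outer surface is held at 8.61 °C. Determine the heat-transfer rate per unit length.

Q' = 759 kW/m

Q' = 2πk·ΔT/ln(r₂/r₁) = 2π × 232 × 95.39 / ln(0.0962/0.0801) = 7.59×10^5 W/m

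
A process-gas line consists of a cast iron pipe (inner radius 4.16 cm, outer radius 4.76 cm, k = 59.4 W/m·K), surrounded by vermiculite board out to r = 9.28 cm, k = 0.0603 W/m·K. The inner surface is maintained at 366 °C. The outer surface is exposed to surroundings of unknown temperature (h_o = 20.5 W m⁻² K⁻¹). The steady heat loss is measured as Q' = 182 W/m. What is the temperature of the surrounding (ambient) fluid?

Sum the resistances:
  R'_cast iron = ln(0.0476/0.0416)/(2πk) = 0.1347/(2π·59.4) = 3.610×10^-4 m·K/W
  R'_vermiculite board = ln(0.0928/0.0476)/(2πk) = 0.6676/(2π·0.0603) = 1.762 m·K/W
  R'_conv,out = 1/(2πr h) = 1/(2π·0.0928·20.5) = 0.08366 m·K/W
ΣR = 1.846 m·K/W
ΔT = Q'·ΣR = 182 × 1.846 = 336.0 K
Heat flows outward, so T_out = T_in − ΔT = 366 − 336.0 = 30.0 °C

T_out = 30.0 °C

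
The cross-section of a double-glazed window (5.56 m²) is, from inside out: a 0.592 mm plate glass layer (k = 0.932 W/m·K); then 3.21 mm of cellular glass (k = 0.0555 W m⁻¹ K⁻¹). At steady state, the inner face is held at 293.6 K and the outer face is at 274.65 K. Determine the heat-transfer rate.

Q = 1800 W

Series thermal resistances, inner to outer:
  R_plate glass = L/(kA) = 5.92×10^-4/(0.932·5.56) = 1.142×10^-4 K/W
  R_cellular glass = L/(kA) = 0.00321/(0.0555·5.56) = 0.01040 K/W
ΣR = 1.142×10^-4 + 0.01040 = 0.01051 K/W
Q = ΔT/ΣR = (293.6 K − 274.65 K)/0.01051 = 1800 W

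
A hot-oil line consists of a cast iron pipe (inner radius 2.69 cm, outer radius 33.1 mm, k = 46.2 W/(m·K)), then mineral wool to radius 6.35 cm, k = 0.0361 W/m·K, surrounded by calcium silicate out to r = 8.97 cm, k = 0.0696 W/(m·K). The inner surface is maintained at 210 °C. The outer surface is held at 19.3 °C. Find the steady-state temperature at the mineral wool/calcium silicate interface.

T = 60.4 °C

Treat each layer as a resistance in series:
  R'_cast iron = ln(0.0331/0.0269)/(2πk) = 0.2074/(2π·46.2) = 7.145×10^-4 m·K/W
  R'_mineral wool = ln(0.0635/0.0331)/(2πk) = 0.6515/(2π·0.0361) = 2.872 m·K/W
  R'_calcium silicate = ln(0.0897/0.0635)/(2πk) = 0.3454/(2π·0.0696) = 0.7899 m·K/W
ΣR = 7.145×10^-4 + 2.872 + 0.7899 = 3.663 m·K/W
Q' = ΔT/ΣR = (210 °C − 19.3 °C)/3.663 = 52.06 W/m
From the inner boundary to the mineral wool/calcium silicate interface, ΣR_partial = 2.873 m·K/W.
T_interface = T_in − Q'·ΣR_partial = 210 °C − (52.06)(2.873) = 60.4 °C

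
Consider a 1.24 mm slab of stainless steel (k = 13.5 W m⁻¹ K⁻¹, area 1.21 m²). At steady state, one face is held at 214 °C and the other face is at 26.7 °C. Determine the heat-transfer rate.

Q = 2470 kW

Q = kA·ΔT/L = 13.5 × 1.21 × |214 °C − 26.7 °C| / 0.00124 = 2.47×10^6 W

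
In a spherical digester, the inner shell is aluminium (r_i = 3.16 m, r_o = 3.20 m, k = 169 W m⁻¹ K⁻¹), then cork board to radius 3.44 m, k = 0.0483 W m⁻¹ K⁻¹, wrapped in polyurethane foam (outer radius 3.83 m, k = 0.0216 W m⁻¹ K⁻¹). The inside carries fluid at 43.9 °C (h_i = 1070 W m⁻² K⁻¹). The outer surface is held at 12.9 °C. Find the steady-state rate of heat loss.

Treat each layer as a resistance in series:
  R_conv,in = 1/(4πr²h) = 1/(4π·3.16²·1070) = 7.448×10^-6 K/W
  R_aluminium = (1/3.16 − 1/3.20)/(4πk) = 0.003956/(4π·169) = 1.863×10^-6 K/W
  R_cork board = (1/3.20 − 1/3.44)/(4πk) = 0.02180/(4π·0.0483) = 0.03592 K/W
  R_polyurethane foam = (1/3.44 − 1/3.83)/(4πk) = 0.02960/(4π·0.0216) = 0.1091 K/W
ΣR = 7.448×10^-6 + 1.863×10^-6 + 0.03592 + 0.1091 = 0.1450 K/W
Q = ΔT/ΣR = (43.9 °C − 12.9 °C)/0.1450 = 214 W

Q = 214 W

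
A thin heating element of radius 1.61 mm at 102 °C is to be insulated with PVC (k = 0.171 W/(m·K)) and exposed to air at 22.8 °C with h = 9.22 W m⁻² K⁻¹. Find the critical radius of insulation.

r_cr = 1.85 cm

For a cylinder, r_cr = k_ins/h = 0.171/9.22 = 0.0185 m = 1.85 cm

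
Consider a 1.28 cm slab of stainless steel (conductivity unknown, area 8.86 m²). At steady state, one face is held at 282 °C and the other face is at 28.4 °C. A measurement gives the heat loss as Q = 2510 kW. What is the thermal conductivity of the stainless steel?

ΣR = ΔT/Q = |282 − 28.4|/2.51×10^6 = 1.010×10^-4 K/W
L/(kA) = 1.010×10^-4 ⇒ k = 0.0128/(1.010×10^-4·8.86) = 14.3 W/m·K

k = 14.3 W/m·K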